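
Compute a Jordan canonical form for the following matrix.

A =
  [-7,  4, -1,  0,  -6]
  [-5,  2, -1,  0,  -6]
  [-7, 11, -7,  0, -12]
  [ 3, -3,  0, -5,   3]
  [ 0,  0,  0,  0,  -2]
J_2(-5) ⊕ J_1(-5) ⊕ J_1(-2) ⊕ J_1(-2)

The characteristic polynomial is
  det(x·I − A) = x^5 + 19*x^4 + 139*x^3 + 485*x^2 + 800*x + 500 = (x + 2)^2*(x + 5)^3

Eigenvalues and multiplicities (the geometric multiplicity of λ is n − rank(A − λI), which equals the number of Jordan blocks for λ):
  λ = -5: algebraic multiplicity = 3, geometric multiplicity = 2
  λ = -2: algebraic multiplicity = 2, geometric multiplicity = 2

Determining the block sizes for each eigenvalue:
  λ = -5: 2 blocks summing to 3 forces exactly one block of size 2 and the rest size 1 → block sizes [2, 1]
  λ = -2: gm = am = 2, so every block has size 1 → block sizes [1, 1]

Assembling the blocks gives a Jordan form
J =
  [-5,  1,  0,  0,  0]
  [ 0, -5,  0,  0,  0]
  [ 0,  0, -5,  0,  0]
  [ 0,  0,  0, -2,  0]
  [ 0,  0,  0,  0, -2]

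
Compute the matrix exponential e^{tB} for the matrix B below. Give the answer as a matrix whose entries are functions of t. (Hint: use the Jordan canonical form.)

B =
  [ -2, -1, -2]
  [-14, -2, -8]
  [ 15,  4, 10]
e^{tB} =
  [-4*t*exp(2*t) + exp(2*t), -t*exp(2*t), -2*t*exp(2*t)]
  [-4*t^2*exp(2*t) - 14*t*exp(2*t), -t^2*exp(2*t) - 4*t*exp(2*t) + exp(2*t), -2*t^2*exp(2*t) - 8*t*exp(2*t)]
  [2*t^2*exp(2*t) + 15*t*exp(2*t), t^2*exp(2*t)/2 + 4*t*exp(2*t), t^2*exp(2*t) + 8*t*exp(2*t) + exp(2*t)]

Strategy: write B = P · J · P⁻¹ where J is a Jordan canonical form, so e^{tB} = P · e^{tJ} · P⁻¹, and e^{tJ} can be computed block-by-block.

B has Jordan form
J =
  [2, 1, 0]
  [0, 2, 1]
  [0, 0, 2]
(up to reordering of blocks).

Per-block formulas:
  For a 3×3 Jordan block J_3(2): exp(t · J_3(2)) = e^(2t)·(I + t·N + (t^2/2)·N^2), where N is the 3×3 nilpotent shift.

After assembling e^{tJ} and conjugating by P, we get:

e^{tB} =
  [-4*t*exp(2*t) + exp(2*t), -t*exp(2*t), -2*t*exp(2*t)]
  [-4*t^2*exp(2*t) - 14*t*exp(2*t), -t^2*exp(2*t) - 4*t*exp(2*t) + exp(2*t), -2*t^2*exp(2*t) - 8*t*exp(2*t)]
  [2*t^2*exp(2*t) + 15*t*exp(2*t), t^2*exp(2*t)/2 + 4*t*exp(2*t), t^2*exp(2*t) + 8*t*exp(2*t) + exp(2*t)]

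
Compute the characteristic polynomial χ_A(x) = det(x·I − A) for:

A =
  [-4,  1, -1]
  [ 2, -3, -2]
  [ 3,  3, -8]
x^3 + 15*x^2 + 75*x + 125

Expanding det(x·I − A) (e.g. by cofactor expansion or by noting that A is similar to its Jordan form J, which has the same characteristic polynomial as A) gives
  χ_A(x) = x^3 + 15*x^2 + 75*x + 125
which factors as (x + 5)^3. The eigenvalues (with algebraic multiplicities) are λ = -5 with multiplicity 3.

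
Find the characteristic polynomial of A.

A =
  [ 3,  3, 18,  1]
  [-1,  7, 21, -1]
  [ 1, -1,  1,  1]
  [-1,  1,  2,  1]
x^4 - 12*x^3 + 48*x^2 - 80*x + 48

Expanding det(x·I − A) (e.g. by cofactor expansion or by noting that A is similar to its Jordan form J, which has the same characteristic polynomial as A) gives
  χ_A(x) = x^4 - 12*x^3 + 48*x^2 - 80*x + 48
which factors as (x - 6)*(x - 2)^3. The eigenvalues (with algebraic multiplicities) are λ = 2 with multiplicity 3, λ = 6 with multiplicity 1.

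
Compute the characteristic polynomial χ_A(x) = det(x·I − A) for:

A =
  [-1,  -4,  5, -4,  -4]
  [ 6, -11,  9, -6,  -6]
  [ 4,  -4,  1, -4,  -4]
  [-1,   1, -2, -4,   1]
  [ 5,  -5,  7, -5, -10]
x^5 + 25*x^4 + 250*x^3 + 1250*x^2 + 3125*x + 3125

Expanding det(x·I − A) (e.g. by cofactor expansion or by noting that A is similar to its Jordan form J, which has the same characteristic polynomial as A) gives
  χ_A(x) = x^5 + 25*x^4 + 250*x^3 + 1250*x^2 + 3125*x + 3125
which factors as (x + 5)^5. The eigenvalues (with algebraic multiplicities) are λ = -5 with multiplicity 5.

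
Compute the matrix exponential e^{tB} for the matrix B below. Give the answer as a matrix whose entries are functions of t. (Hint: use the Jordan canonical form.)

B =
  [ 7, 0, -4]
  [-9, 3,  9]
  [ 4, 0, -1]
e^{tB} =
  [4*t*exp(3*t) + exp(3*t), 0, -4*t*exp(3*t)]
  [-9*t*exp(3*t), exp(3*t), 9*t*exp(3*t)]
  [4*t*exp(3*t), 0, -4*t*exp(3*t) + exp(3*t)]

Strategy: write B = P · J · P⁻¹ where J is a Jordan canonical form, so e^{tB} = P · e^{tJ} · P⁻¹, and e^{tJ} can be computed block-by-block.

B has Jordan form
J =
  [3, 1, 0]
  [0, 3, 0]
  [0, 0, 3]
(up to reordering of blocks).

Per-block formulas:
  For a 1×1 block at λ = 3: exp(t · [3]) = [e^(3t)].
  For a 2×2 Jordan block J_2(3): exp(t · J_2(3)) = e^(3t)·(I + t·N), where N is the 2×2 nilpotent shift.

After assembling e^{tJ} and conjugating by P, we get:

e^{tB} =
  [4*t*exp(3*t) + exp(3*t), 0, -4*t*exp(3*t)]
  [-9*t*exp(3*t), exp(3*t), 9*t*exp(3*t)]
  [4*t*exp(3*t), 0, -4*t*exp(3*t) + exp(3*t)]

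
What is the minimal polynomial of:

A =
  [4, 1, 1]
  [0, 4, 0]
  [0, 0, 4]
x^2 - 8*x + 16

The characteristic polynomial is χ_A(x) = (x - 4)^3, so the eigenvalues are known. The minimal polynomial is
  m_A(x) = Π_λ (x − λ)^{k_λ}
where k_λ is the size of the *largest* Jordan block for λ (equivalently, the smallest k with (A − λI)^k v = 0 for every generalised eigenvector v of λ).

  λ = 4: largest Jordan block has size 2, contributing (x − 4)^2

So m_A(x) = (x - 4)^2 = x^2 - 8*x + 16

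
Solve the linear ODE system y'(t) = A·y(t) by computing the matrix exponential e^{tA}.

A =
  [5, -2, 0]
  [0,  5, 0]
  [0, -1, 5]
e^{tA} =
  [exp(5*t), -2*t*exp(5*t), 0]
  [0, exp(5*t), 0]
  [0, -t*exp(5*t), exp(5*t)]

Strategy: write A = P · J · P⁻¹ where J is a Jordan canonical form, so e^{tA} = P · e^{tJ} · P⁻¹, and e^{tJ} can be computed block-by-block.

A has Jordan form
J =
  [5, 1, 0]
  [0, 5, 0]
  [0, 0, 5]
(up to reordering of blocks).

Per-block formulas:
  For a 1×1 block at λ = 5: exp(t · [5]) = [e^(5t)].
  For a 2×2 Jordan block J_2(5): exp(t · J_2(5)) = e^(5t)·(I + t·N), where N is the 2×2 nilpotent shift.

After assembling e^{tJ} and conjugating by P, we get:

e^{tA} =
  [exp(5*t), -2*t*exp(5*t), 0]
  [0, exp(5*t), 0]
  [0, -t*exp(5*t), exp(5*t)]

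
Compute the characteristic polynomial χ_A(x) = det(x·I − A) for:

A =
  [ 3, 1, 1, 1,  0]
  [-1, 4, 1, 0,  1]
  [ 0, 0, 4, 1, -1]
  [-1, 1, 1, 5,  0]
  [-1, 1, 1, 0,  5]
x^5 - 21*x^4 + 176*x^3 - 736*x^2 + 1536*x - 1280

Expanding det(x·I − A) (e.g. by cofactor expansion or by noting that A is similar to its Jordan form J, which has the same characteristic polynomial as A) gives
  χ_A(x) = x^5 - 21*x^4 + 176*x^3 - 736*x^2 + 1536*x - 1280
which factors as (x - 5)*(x - 4)^4. The eigenvalues (with algebraic multiplicities) are λ = 4 with multiplicity 4, λ = 5 with multiplicity 1.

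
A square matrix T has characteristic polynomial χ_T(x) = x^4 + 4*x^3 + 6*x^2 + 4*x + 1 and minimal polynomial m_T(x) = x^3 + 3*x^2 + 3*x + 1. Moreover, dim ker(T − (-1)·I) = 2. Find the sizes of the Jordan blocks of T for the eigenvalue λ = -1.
Block sizes for λ = -1: [3, 1]

Step 1 — from the characteristic polynomial, algebraic multiplicity of λ = -1 is 4. From dim ker(T − (-1)·I) = 2, there are exactly 2 Jordan blocks for λ = -1.
Step 2 — from the minimal polynomial, the factor (x + 1)^3 tells us the largest block for λ = -1 has size 3.
Step 3 — with total size 4, 2 blocks, and largest block 3, the block sizes (in nonincreasing order) are [3, 1].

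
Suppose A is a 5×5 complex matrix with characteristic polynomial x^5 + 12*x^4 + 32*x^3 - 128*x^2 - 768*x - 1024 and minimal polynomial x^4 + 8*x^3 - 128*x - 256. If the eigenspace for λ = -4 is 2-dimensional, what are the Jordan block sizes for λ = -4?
Block sizes for λ = -4: [3, 1]

Step 1 — from the characteristic polynomial, algebraic multiplicity of λ = -4 is 4. From dim ker(A − (-4)·I) = 2, there are exactly 2 Jordan blocks for λ = -4.
Step 2 — from the minimal polynomial, the factor (x + 4)^3 tells us the largest block for λ = -4 has size 3.
Step 3 — with total size 4, 2 blocks, and largest block 3, the block sizes (in nonincreasing order) are [3, 1].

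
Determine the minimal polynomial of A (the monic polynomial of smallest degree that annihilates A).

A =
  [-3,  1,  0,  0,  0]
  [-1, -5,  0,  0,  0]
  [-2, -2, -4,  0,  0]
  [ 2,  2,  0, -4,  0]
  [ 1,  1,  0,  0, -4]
x^2 + 8*x + 16

The characteristic polynomial is χ_A(x) = (x + 4)^5, so the eigenvalues are known. The minimal polynomial is
  m_A(x) = Π_λ (x − λ)^{k_λ}
where k_λ is the size of the *largest* Jordan block for λ (equivalently, the smallest k with (A − λI)^k v = 0 for every generalised eigenvector v of λ).

  λ = -4: largest Jordan block has size 2, contributing (x + 4)^2

So m_A(x) = (x + 4)^2 = x^2 + 8*x + 16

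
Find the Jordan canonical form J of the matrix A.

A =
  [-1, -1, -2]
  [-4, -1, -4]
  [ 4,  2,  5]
J_2(1) ⊕ J_1(1)

The characteristic polynomial is
  det(x·I − A) = x^3 - 3*x^2 + 3*x - 1 = (x - 1)^3

Eigenvalues and multiplicities (the geometric multiplicity of λ is n − rank(A − λI), which equals the number of Jordan blocks for λ):
  λ = 1: algebraic multiplicity = 3, geometric multiplicity = 2

Determining the block sizes for each eigenvalue:
  λ = 1: 2 blocks summing to 3 forces exactly one block of size 2 and the rest size 1 → block sizes [2, 1]

Assembling the blocks gives a Jordan form
J =
  [1, 1, 0]
  [0, 1, 0]
  [0, 0, 1]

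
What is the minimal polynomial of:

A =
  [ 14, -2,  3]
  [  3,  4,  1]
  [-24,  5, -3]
x^3 - 15*x^2 + 75*x - 125

The characteristic polynomial is χ_A(x) = (x - 5)^3, so the eigenvalues are known. The minimal polynomial is
  m_A(x) = Π_λ (x − λ)^{k_λ}
where k_λ is the size of the *largest* Jordan block for λ (equivalently, the smallest k with (A − λI)^k v = 0 for every generalised eigenvector v of λ).

  λ = 5: largest Jordan block has size 3, contributing (x − 5)^3

So m_A(x) = (x - 5)^3 = x^3 - 15*x^2 + 75*x - 125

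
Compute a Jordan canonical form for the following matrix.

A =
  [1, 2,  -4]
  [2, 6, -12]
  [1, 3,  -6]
J_2(0) ⊕ J_1(1)

The characteristic polynomial is
  det(x·I − A) = x^3 - x^2 = x^2*(x - 1)

Eigenvalues and multiplicities (the geometric multiplicity of λ is n − rank(A − λI), which equals the number of Jordan blocks for λ):
  λ = 0: algebraic multiplicity = 2, geometric multiplicity = 1
  λ = 1: algebraic multiplicity = 1, geometric multiplicity = 1

Determining the block sizes for each eigenvalue:
  λ = 0: one block (gm = 1), so the single block has size am = 2 → block sizes [2]
  λ = 1: one block (gm = 1), so the single block has size am = 1 → block sizes [1]

Assembling the blocks gives a Jordan form
J =
  [0, 1, 0]
  [0, 0, 0]
  [0, 0, 1]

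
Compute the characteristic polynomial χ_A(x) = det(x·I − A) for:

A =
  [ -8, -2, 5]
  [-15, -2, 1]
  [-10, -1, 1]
x^3 + 9*x^2 + 27*x + 27

Expanding det(x·I − A) (e.g. by cofactor expansion or by noting that A is similar to its Jordan form J, which has the same characteristic polynomial as A) gives
  χ_A(x) = x^3 + 9*x^2 + 27*x + 27
which factors as (x + 3)^3. The eigenvalues (with algebraic multiplicities) are λ = -3 with multiplicity 3.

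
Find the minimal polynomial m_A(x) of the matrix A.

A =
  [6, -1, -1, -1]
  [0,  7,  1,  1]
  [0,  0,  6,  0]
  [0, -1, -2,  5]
x^3 - 18*x^2 + 108*x - 216

The characteristic polynomial is χ_A(x) = (x - 6)^4, so the eigenvalues are known. The minimal polynomial is
  m_A(x) = Π_λ (x − λ)^{k_λ}
where k_λ is the size of the *largest* Jordan block for λ (equivalently, the smallest k with (A − λI)^k v = 0 for every generalised eigenvector v of λ).

  λ = 6: largest Jordan block has size 3, contributing (x − 6)^3

So m_A(x) = (x - 6)^3 = x^3 - 18*x^2 + 108*x - 216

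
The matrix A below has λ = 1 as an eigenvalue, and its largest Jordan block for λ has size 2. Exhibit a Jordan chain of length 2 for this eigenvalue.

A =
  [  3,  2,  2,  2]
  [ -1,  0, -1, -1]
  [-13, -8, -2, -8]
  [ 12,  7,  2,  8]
A Jordan chain for λ = 1 of length 2:
v_1 = (-2, 1, -2, 3)ᵀ
v_2 = (2, -3, 0, 0)ᵀ

Let N = A − (1)·I. We want v_2 with N^2 v_2 = 0 but N^1 v_2 ≠ 0; then v_{j-1} := N · v_j for j = 2, …, 2.

Pick v_2 = (2, -3, 0, 0)ᵀ.
Then v_1 = N · v_2 = (-2, 1, -2, 3)ᵀ.

Sanity check: (A − (1)·I) v_1 = (0, 0, 0, 0)ᵀ = 0. ✓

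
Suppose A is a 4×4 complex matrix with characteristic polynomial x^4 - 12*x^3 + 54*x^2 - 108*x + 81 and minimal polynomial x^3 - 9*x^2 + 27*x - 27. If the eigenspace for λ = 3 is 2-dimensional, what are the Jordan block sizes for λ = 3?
Block sizes for λ = 3: [3, 1]

Step 1 — from the characteristic polynomial, algebraic multiplicity of λ = 3 is 4. From dim ker(A − (3)·I) = 2, there are exactly 2 Jordan blocks for λ = 3.
Step 2 — from the minimal polynomial, the factor (x − 3)^3 tells us the largest block for λ = 3 has size 3.
Step 3 — with total size 4, 2 blocks, and largest block 3, the block sizes (in nonincreasing order) are [3, 1].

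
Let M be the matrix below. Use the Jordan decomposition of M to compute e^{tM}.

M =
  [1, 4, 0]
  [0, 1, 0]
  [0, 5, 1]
e^{tM} =
  [exp(t), 4*t*exp(t), 0]
  [0, exp(t), 0]
  [0, 5*t*exp(t), exp(t)]

Strategy: write M = P · J · P⁻¹ where J is a Jordan canonical form, so e^{tM} = P · e^{tJ} · P⁻¹, and e^{tJ} can be computed block-by-block.

M has Jordan form
J =
  [1, 1, 0]
  [0, 1, 0]
  [0, 0, 1]
(up to reordering of blocks).

Per-block formulas:
  For a 1×1 block at λ = 1: exp(t · [1]) = [e^(1t)].
  For a 2×2 Jordan block J_2(1): exp(t · J_2(1)) = e^(1t)·(I + t·N), where N is the 2×2 nilpotent shift.

After assembling e^{tJ} and conjugating by P, we get:

e^{tM} =
  [exp(t), 4*t*exp(t), 0]
  [0, exp(t), 0]
  [0, 5*t*exp(t), exp(t)]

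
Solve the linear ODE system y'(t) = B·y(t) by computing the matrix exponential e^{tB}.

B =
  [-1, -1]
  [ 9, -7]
e^{tB} =
  [3*t*exp(-4*t) + exp(-4*t), -t*exp(-4*t)]
  [9*t*exp(-4*t), -3*t*exp(-4*t) + exp(-4*t)]

Strategy: write B = P · J · P⁻¹ where J is a Jordan canonical form, so e^{tB} = P · e^{tJ} · P⁻¹, and e^{tJ} can be computed block-by-block.

B has Jordan form
J =
  [-4,  1]
  [ 0, -4]
(up to reordering of blocks).

Per-block formulas:
  For a 2×2 Jordan block J_2(-4): exp(t · J_2(-4)) = e^(-4t)·(I + t·N), where N is the 2×2 nilpotent shift.

After assembling e^{tJ} and conjugating by P, we get:

e^{tB} =
  [3*t*exp(-4*t) + exp(-4*t), -t*exp(-4*t)]
  [9*t*exp(-4*t), -3*t*exp(-4*t) + exp(-4*t)]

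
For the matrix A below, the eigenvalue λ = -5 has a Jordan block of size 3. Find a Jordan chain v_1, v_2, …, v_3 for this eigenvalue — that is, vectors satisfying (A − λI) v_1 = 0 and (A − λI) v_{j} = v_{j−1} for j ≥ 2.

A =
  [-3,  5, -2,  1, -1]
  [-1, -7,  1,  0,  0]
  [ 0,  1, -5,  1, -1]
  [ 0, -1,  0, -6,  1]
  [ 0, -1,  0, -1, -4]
A Jordan chain for λ = -5 of length 3:
v_1 = (-1, 0, -1, 1, 1)ᵀ
v_2 = (2, -1, 0, 0, 0)ᵀ
v_3 = (1, 0, 0, 0, 0)ᵀ

Let N = A − (-5)·I. We want v_3 with N^3 v_3 = 0 but N^2 v_3 ≠ 0; then v_{j-1} := N · v_j for j = 3, …, 2.

Pick v_3 = (1, 0, 0, 0, 0)ᵀ.
Then v_2 = N · v_3 = (2, -1, 0, 0, 0)ᵀ.
Then v_1 = N · v_2 = (-1, 0, -1, 1, 1)ᵀ.

Sanity check: (A − (-5)·I) v_1 = (0, 0, 0, 0, 0)ᵀ = 0. ✓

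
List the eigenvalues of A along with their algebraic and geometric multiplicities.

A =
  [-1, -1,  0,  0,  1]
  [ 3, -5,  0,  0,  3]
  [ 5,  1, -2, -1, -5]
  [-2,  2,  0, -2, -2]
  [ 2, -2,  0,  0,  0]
λ = -2: alg = 5, geom = 3

Step 1 — factor the characteristic polynomial to read off the algebraic multiplicities:
  χ_A(x) = (x + 2)^5

Step 2 — compute geometric multiplicities via the rank-nullity identity g(λ) = n − rank(A − λI):
  rank(A − (-2)·I) = 2, so dim ker(A − (-2)·I) = n − 2 = 3

Summary:
  λ = -2: algebraic multiplicity = 5, geometric multiplicity = 3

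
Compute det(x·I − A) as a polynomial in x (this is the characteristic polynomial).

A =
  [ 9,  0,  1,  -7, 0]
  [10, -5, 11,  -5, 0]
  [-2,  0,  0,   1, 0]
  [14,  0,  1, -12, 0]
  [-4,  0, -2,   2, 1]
x^5 + 7*x^4 - 2*x^3 - 46*x^2 + 65*x - 25

Expanding det(x·I − A) (e.g. by cofactor expansion or by noting that A is similar to its Jordan form J, which has the same characteristic polynomial as A) gives
  χ_A(x) = x^5 + 7*x^4 - 2*x^3 - 46*x^2 + 65*x - 25
which factors as (x - 1)^3*(x + 5)^2. The eigenvalues (with algebraic multiplicities) are λ = -5 with multiplicity 2, λ = 1 with multiplicity 3.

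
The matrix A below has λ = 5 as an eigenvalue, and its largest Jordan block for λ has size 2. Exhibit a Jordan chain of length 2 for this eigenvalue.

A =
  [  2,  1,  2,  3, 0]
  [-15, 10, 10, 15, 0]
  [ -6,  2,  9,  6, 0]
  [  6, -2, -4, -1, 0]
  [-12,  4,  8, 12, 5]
A Jordan chain for λ = 5 of length 2:
v_1 = (-3, -15, -6, 6, -12)ᵀ
v_2 = (1, 0, 0, 0, 0)ᵀ

Let N = A − (5)·I. We want v_2 with N^2 v_2 = 0 but N^1 v_2 ≠ 0; then v_{j-1} := N · v_j for j = 2, …, 2.

Pick v_2 = (1, 0, 0, 0, 0)ᵀ.
Then v_1 = N · v_2 = (-3, -15, -6, 6, -12)ᵀ.

Sanity check: (A − (5)·I) v_1 = (0, 0, 0, 0, 0)ᵀ = 0. ✓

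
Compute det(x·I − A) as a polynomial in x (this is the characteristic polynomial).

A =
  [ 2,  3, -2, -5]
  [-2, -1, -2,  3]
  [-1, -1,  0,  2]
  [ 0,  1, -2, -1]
x^4

Expanding det(x·I − A) (e.g. by cofactor expansion or by noting that A is similar to its Jordan form J, which has the same characteristic polynomial as A) gives
  χ_A(x) = x^4
which factors as x^4. The eigenvalues (with algebraic multiplicities) are λ = 0 with multiplicity 4.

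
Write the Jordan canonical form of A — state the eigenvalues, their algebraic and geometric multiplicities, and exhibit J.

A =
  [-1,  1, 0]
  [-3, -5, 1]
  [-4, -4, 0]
J_3(-2)

The characteristic polynomial is
  det(x·I − A) = x^3 + 6*x^2 + 12*x + 8 = (x + 2)^3

Eigenvalues and multiplicities (the geometric multiplicity of λ is n − rank(A − λI), which equals the number of Jordan blocks for λ):
  λ = -2: algebraic multiplicity = 3, geometric multiplicity = 1

Determining the block sizes for each eigenvalue:
  λ = -2: one block (gm = 1), so the single block has size am = 3 → block sizes [3]

Assembling the blocks gives a Jordan form
J =
  [-2,  1,  0]
  [ 0, -2,  1]
  [ 0,  0, -2]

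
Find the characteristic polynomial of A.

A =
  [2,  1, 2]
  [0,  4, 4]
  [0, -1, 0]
x^3 - 6*x^2 + 12*x - 8

Expanding det(x·I − A) (e.g. by cofactor expansion or by noting that A is similar to its Jordan form J, which has the same characteristic polynomial as A) gives
  χ_A(x) = x^3 - 6*x^2 + 12*x - 8
which factors as (x - 2)^3. The eigenvalues (with algebraic multiplicities) are λ = 2 with multiplicity 3.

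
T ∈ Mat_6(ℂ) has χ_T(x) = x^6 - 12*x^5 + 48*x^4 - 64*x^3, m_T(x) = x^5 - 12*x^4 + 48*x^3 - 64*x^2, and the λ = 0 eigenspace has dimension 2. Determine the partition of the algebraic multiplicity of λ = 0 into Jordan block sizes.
Block sizes for λ = 0: [2, 1]

Step 1 — from the characteristic polynomial, algebraic multiplicity of λ = 0 is 3. From dim ker(T − (0)·I) = 2, there are exactly 2 Jordan blocks for λ = 0.
Step 2 — from the minimal polynomial, the factor (x − 0)^2 tells us the largest block for λ = 0 has size 2.
Step 3 — with total size 3, 2 blocks, and largest block 2, the block sizes (in nonincreasing order) are [2, 1].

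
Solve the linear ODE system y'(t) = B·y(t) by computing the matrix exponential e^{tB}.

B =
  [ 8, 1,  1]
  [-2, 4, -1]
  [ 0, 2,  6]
e^{tB} =
  [t^2*exp(6*t) + 2*t*exp(6*t) + exp(6*t), t^2*exp(6*t) + t*exp(6*t), t^2*exp(6*t)/2 + t*exp(6*t)]
  [-2*t*exp(6*t), -2*t*exp(6*t) + exp(6*t), -t*exp(6*t)]
  [-2*t^2*exp(6*t), -2*t^2*exp(6*t) + 2*t*exp(6*t), -t^2*exp(6*t) + exp(6*t)]

Strategy: write B = P · J · P⁻¹ where J is a Jordan canonical form, so e^{tB} = P · e^{tJ} · P⁻¹, and e^{tJ} can be computed block-by-block.

B has Jordan form
J =
  [6, 1, 0]
  [0, 6, 1]
  [0, 0, 6]
(up to reordering of blocks).

Per-block formulas:
  For a 3×3 Jordan block J_3(6): exp(t · J_3(6)) = e^(6t)·(I + t·N + (t^2/2)·N^2), where N is the 3×3 nilpotent shift.

After assembling e^{tJ} and conjugating by P, we get:

e^{tB} =
  [t^2*exp(6*t) + 2*t*exp(6*t) + exp(6*t), t^2*exp(6*t) + t*exp(6*t), t^2*exp(6*t)/2 + t*exp(6*t)]
  [-2*t*exp(6*t), -2*t*exp(6*t) + exp(6*t), -t*exp(6*t)]
  [-2*t^2*exp(6*t), -2*t^2*exp(6*t) + 2*t*exp(6*t), -t^2*exp(6*t) + exp(6*t)]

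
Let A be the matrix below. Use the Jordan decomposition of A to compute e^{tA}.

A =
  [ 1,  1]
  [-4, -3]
e^{tA} =
  [2*t*exp(-t) + exp(-t), t*exp(-t)]
  [-4*t*exp(-t), -2*t*exp(-t) + exp(-t)]

Strategy: write A = P · J · P⁻¹ where J is a Jordan canonical form, so e^{tA} = P · e^{tJ} · P⁻¹, and e^{tJ} can be computed block-by-block.

A has Jordan form
J =
  [-1,  1]
  [ 0, -1]
(up to reordering of blocks).

Per-block formulas:
  For a 2×2 Jordan block J_2(-1): exp(t · J_2(-1)) = e^(-1t)·(I + t·N), where N is the 2×2 nilpotent shift.

After assembling e^{tJ} and conjugating by P, we get:

e^{tA} =
  [2*t*exp(-t) + exp(-t), t*exp(-t)]
  [-4*t*exp(-t), -2*t*exp(-t) + exp(-t)]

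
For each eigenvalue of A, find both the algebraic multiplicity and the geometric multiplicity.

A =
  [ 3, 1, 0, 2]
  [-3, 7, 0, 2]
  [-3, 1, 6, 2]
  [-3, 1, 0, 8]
λ = 6: alg = 4, geom = 3

Step 1 — factor the characteristic polynomial to read off the algebraic multiplicities:
  χ_A(x) = (x - 6)^4

Step 2 — compute geometric multiplicities via the rank-nullity identity g(λ) = n − rank(A − λI):
  rank(A − (6)·I) = 1, so dim ker(A − (6)·I) = n − 1 = 3

Summary:
  λ = 6: algebraic multiplicity = 4, geometric multiplicity = 3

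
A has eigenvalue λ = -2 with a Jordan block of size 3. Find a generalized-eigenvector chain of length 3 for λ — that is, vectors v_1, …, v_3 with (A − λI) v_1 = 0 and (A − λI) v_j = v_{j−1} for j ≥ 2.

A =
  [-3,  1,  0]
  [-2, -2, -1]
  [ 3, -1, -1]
A Jordan chain for λ = -2 of length 3:
v_1 = (-1, -1, 2)ᵀ
v_2 = (-1, -2, 3)ᵀ
v_3 = (1, 0, 0)ᵀ

Let N = A − (-2)·I. We want v_3 with N^3 v_3 = 0 but N^2 v_3 ≠ 0; then v_{j-1} := N · v_j for j = 3, …, 2.

Pick v_3 = (1, 0, 0)ᵀ.
Then v_2 = N · v_3 = (-1, -2, 3)ᵀ.
Then v_1 = N · v_2 = (-1, -1, 2)ᵀ.

Sanity check: (A − (-2)·I) v_1 = (0, 0, 0)ᵀ = 0. ✓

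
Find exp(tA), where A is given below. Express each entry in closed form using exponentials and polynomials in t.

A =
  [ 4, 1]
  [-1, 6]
e^{tA} =
  [-t*exp(5*t) + exp(5*t), t*exp(5*t)]
  [-t*exp(5*t), t*exp(5*t) + exp(5*t)]

Strategy: write A = P · J · P⁻¹ where J is a Jordan canonical form, so e^{tA} = P · e^{tJ} · P⁻¹, and e^{tJ} can be computed block-by-block.

A has Jordan form
J =
  [5, 1]
  [0, 5]
(up to reordering of blocks).

Per-block formulas:
  For a 2×2 Jordan block J_2(5): exp(t · J_2(5)) = e^(5t)·(I + t·N), where N is the 2×2 nilpotent shift.

After assembling e^{tJ} and conjugating by P, we get:

e^{tA} =
  [-t*exp(5*t) + exp(5*t), t*exp(5*t)]
  [-t*exp(5*t), t*exp(5*t) + exp(5*t)]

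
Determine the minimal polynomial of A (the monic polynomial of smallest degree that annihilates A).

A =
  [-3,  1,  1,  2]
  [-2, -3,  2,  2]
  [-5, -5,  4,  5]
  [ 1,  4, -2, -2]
x^3 + 3*x^2 + 3*x + 1

The characteristic polynomial is χ_A(x) = (x + 1)^4, so the eigenvalues are known. The minimal polynomial is
  m_A(x) = Π_λ (x − λ)^{k_λ}
where k_λ is the size of the *largest* Jordan block for λ (equivalently, the smallest k with (A − λI)^k v = 0 for every generalised eigenvector v of λ).

  λ = -1: largest Jordan block has size 3, contributing (x + 1)^3

So m_A(x) = (x + 1)^3 = x^3 + 3*x^2 + 3*x + 1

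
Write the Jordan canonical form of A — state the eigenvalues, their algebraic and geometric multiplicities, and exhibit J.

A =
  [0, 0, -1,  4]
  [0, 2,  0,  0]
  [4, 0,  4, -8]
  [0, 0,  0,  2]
J_2(2) ⊕ J_1(2) ⊕ J_1(2)

The characteristic polynomial is
  det(x·I − A) = x^4 - 8*x^3 + 24*x^2 - 32*x + 16 = (x - 2)^4

Eigenvalues and multiplicities (the geometric multiplicity of λ is n − rank(A − λI), which equals the number of Jordan blocks for λ):
  λ = 2: algebraic multiplicity = 4, geometric multiplicity = 3

Determining the block sizes for each eigenvalue:
  λ = 2: 3 blocks summing to 4 forces exactly one block of size 2 and the rest size 1 → block sizes [2, 1, 1]

Assembling the blocks gives a Jordan form
J =
  [2, 1, 0, 0]
  [0, 2, 0, 0]
  [0, 0, 2, 0]
  [0, 0, 0, 2]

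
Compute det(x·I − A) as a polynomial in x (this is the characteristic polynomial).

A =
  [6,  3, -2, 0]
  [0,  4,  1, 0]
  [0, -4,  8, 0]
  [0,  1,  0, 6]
x^4 - 24*x^3 + 216*x^2 - 864*x + 1296

Expanding det(x·I − A) (e.g. by cofactor expansion or by noting that A is similar to its Jordan form J, which has the same characteristic polynomial as A) gives
  χ_A(x) = x^4 - 24*x^3 + 216*x^2 - 864*x + 1296
which factors as (x - 6)^4. The eigenvalues (with algebraic multiplicities) are λ = 6 with multiplicity 4.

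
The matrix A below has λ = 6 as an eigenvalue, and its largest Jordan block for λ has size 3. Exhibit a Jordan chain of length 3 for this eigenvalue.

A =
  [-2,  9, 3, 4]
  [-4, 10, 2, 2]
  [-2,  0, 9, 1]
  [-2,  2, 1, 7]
A Jordan chain for λ = 6 of length 3:
v_1 = (14, 8, 8, 4)ᵀ
v_2 = (-8, -4, -2, -2)ᵀ
v_3 = (1, 0, 0, 0)ᵀ

Let N = A − (6)·I. We want v_3 with N^3 v_3 = 0 but N^2 v_3 ≠ 0; then v_{j-1} := N · v_j for j = 3, …, 2.

Pick v_3 = (1, 0, 0, 0)ᵀ.
Then v_2 = N · v_3 = (-8, -4, -2, -2)ᵀ.
Then v_1 = N · v_2 = (14, 8, 8, 4)ᵀ.

Sanity check: (A − (6)·I) v_1 = (0, 0, 0, 0)ᵀ = 0. ✓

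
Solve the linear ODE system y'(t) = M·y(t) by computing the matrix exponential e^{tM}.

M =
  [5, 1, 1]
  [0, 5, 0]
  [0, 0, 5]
e^{tM} =
  [exp(5*t), t*exp(5*t), t*exp(5*t)]
  [0, exp(5*t), 0]
  [0, 0, exp(5*t)]

Strategy: write M = P · J · P⁻¹ where J is a Jordan canonical form, so e^{tM} = P · e^{tJ} · P⁻¹, and e^{tJ} can be computed block-by-block.

M has Jordan form
J =
  [5, 1, 0]
  [0, 5, 0]
  [0, 0, 5]
(up to reordering of blocks).

Per-block formulas:
  For a 2×2 Jordan block J_2(5): exp(t · J_2(5)) = e^(5t)·(I + t·N), where N is the 2×2 nilpotent shift.
  For a 1×1 block at λ = 5: exp(t · [5]) = [e^(5t)].

After assembling e^{tJ} and conjugating by P, we get:

e^{tM} =
  [exp(5*t), t*exp(5*t), t*exp(5*t)]
  [0, exp(5*t), 0]
  [0, 0, exp(5*t)]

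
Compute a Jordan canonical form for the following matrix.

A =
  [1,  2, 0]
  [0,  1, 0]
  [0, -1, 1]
J_2(1) ⊕ J_1(1)

The characteristic polynomial is
  det(x·I − A) = x^3 - 3*x^2 + 3*x - 1 = (x - 1)^3

Eigenvalues and multiplicities (the geometric multiplicity of λ is n − rank(A − λI), which equals the number of Jordan blocks for λ):
  λ = 1: algebraic multiplicity = 3, geometric multiplicity = 2

Determining the block sizes for each eigenvalue:
  λ = 1: 2 blocks summing to 3 forces exactly one block of size 2 and the rest size 1 → block sizes [2, 1]

Assembling the blocks gives a Jordan form
J =
  [1, 1, 0]
  [0, 1, 0]
  [0, 0, 1]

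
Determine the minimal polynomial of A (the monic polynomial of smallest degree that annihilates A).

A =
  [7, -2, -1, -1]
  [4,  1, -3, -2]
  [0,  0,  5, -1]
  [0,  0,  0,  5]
x^4 - 18*x^3 + 120*x^2 - 350*x + 375

The characteristic polynomial is χ_A(x) = (x - 5)^3*(x - 3), so the eigenvalues are known. The minimal polynomial is
  m_A(x) = Π_λ (x − λ)^{k_λ}
where k_λ is the size of the *largest* Jordan block for λ (equivalently, the smallest k with (A − λI)^k v = 0 for every generalised eigenvector v of λ).

  λ = 3: largest Jordan block has size 1, contributing (x − 3)
  λ = 5: largest Jordan block has size 3, contributing (x − 5)^3

So m_A(x) = (x - 5)^3*(x - 3) = x^4 - 18*x^3 + 120*x^2 - 350*x + 375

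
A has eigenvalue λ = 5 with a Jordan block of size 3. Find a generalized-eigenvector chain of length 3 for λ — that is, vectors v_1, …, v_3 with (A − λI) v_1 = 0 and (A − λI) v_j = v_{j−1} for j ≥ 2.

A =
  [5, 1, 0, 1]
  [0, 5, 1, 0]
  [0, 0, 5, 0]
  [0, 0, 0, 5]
A Jordan chain for λ = 5 of length 3:
v_1 = (1, 0, 0, 0)ᵀ
v_2 = (0, 1, 0, 0)ᵀ
v_3 = (0, 0, 1, 0)ᵀ

Let N = A − (5)·I. We want v_3 with N^3 v_3 = 0 but N^2 v_3 ≠ 0; then v_{j-1} := N · v_j for j = 3, …, 2.

Pick v_3 = (0, 0, 1, 0)ᵀ.
Then v_2 = N · v_3 = (0, 1, 0, 0)ᵀ.
Then v_1 = N · v_2 = (1, 0, 0, 0)ᵀ.

Sanity check: (A − (5)·I) v_1 = (0, 0, 0, 0)ᵀ = 0. ✓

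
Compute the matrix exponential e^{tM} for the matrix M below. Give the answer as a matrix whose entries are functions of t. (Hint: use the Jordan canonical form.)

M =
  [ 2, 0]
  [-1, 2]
e^{tM} =
  [exp(2*t), 0]
  [-t*exp(2*t), exp(2*t)]

Strategy: write M = P · J · P⁻¹ where J is a Jordan canonical form, so e^{tM} = P · e^{tJ} · P⁻¹, and e^{tJ} can be computed block-by-block.

M has Jordan form
J =
  [2, 1]
  [0, 2]
(up to reordering of blocks).

Per-block formulas:
  For a 2×2 Jordan block J_2(2): exp(t · J_2(2)) = e^(2t)·(I + t·N), where N is the 2×2 nilpotent shift.

After assembling e^{tJ} and conjugating by P, we get:

e^{tM} =
  [exp(2*t), 0]
  [-t*exp(2*t), exp(2*t)]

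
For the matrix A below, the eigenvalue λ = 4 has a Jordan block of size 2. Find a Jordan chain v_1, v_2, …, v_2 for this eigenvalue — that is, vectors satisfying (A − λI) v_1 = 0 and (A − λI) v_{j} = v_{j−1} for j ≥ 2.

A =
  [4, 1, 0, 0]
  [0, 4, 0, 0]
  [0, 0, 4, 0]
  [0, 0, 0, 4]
A Jordan chain for λ = 4 of length 2:
v_1 = (1, 0, 0, 0)ᵀ
v_2 = (0, 1, 0, 0)ᵀ

Let N = A − (4)·I. We want v_2 with N^2 v_2 = 0 but N^1 v_2 ≠ 0; then v_{j-1} := N · v_j for j = 2, …, 2.

Pick v_2 = (0, 1, 0, 0)ᵀ.
Then v_1 = N · v_2 = (1, 0, 0, 0)ᵀ.

Sanity check: (A − (4)·I) v_1 = (0, 0, 0, 0)ᵀ = 0. ✓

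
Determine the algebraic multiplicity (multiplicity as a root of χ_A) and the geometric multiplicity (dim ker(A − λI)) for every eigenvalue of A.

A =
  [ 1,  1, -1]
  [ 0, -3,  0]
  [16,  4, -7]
λ = -3: alg = 3, geom = 2

Step 1 — factor the characteristic polynomial to read off the algebraic multiplicities:
  χ_A(x) = (x + 3)^3

Step 2 — compute geometric multiplicities via the rank-nullity identity g(λ) = n − rank(A − λI):
  rank(A − (-3)·I) = 1, so dim ker(A − (-3)·I) = n − 1 = 2

Summary:
  λ = -3: algebraic multiplicity = 3, geometric multiplicity = 2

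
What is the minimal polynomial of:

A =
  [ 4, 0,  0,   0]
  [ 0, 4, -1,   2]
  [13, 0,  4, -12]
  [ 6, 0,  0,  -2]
x^4 - 10*x^3 + 24*x^2 + 32*x - 128

The characteristic polynomial is χ_A(x) = (x - 4)^3*(x + 2), so the eigenvalues are known. The minimal polynomial is
  m_A(x) = Π_λ (x − λ)^{k_λ}
where k_λ is the size of the *largest* Jordan block for λ (equivalently, the smallest k with (A − λI)^k v = 0 for every generalised eigenvector v of λ).

  λ = -2: largest Jordan block has size 1, contributing (x + 2)
  λ = 4: largest Jordan block has size 3, contributing (x − 4)^3

So m_A(x) = (x - 4)^3*(x + 2) = x^4 - 10*x^3 + 24*x^2 + 32*x - 128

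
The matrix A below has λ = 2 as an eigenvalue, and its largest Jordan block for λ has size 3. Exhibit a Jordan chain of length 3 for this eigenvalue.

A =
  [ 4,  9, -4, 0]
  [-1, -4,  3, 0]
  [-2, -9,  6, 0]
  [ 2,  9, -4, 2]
A Jordan chain for λ = 2 of length 3:
v_1 = (3, -2, -3, 3)ᵀ
v_2 = (2, -1, -2, 2)ᵀ
v_3 = (1, 0, 0, 0)ᵀ

Let N = A − (2)·I. We want v_3 with N^3 v_3 = 0 but N^2 v_3 ≠ 0; then v_{j-1} := N · v_j for j = 3, …, 2.

Pick v_3 = (1, 0, 0, 0)ᵀ.
Then v_2 = N · v_3 = (2, -1, -2, 2)ᵀ.
Then v_1 = N · v_2 = (3, -2, -3, 3)ᵀ.

Sanity check: (A − (2)·I) v_1 = (0, 0, 0, 0)ᵀ = 0. ✓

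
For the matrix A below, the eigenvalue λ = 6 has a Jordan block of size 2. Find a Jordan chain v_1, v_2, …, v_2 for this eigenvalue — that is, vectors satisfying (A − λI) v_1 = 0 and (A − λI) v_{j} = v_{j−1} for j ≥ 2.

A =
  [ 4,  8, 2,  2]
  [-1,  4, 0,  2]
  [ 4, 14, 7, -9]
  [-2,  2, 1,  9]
A Jordan chain for λ = 6 of length 2:
v_1 = (-2, -1, 4, -2)ᵀ
v_2 = (1, 0, 0, 0)ᵀ

Let N = A − (6)·I. We want v_2 with N^2 v_2 = 0 but N^1 v_2 ≠ 0; then v_{j-1} := N · v_j for j = 2, …, 2.

Pick v_2 = (1, 0, 0, 0)ᵀ.
Then v_1 = N · v_2 = (-2, -1, 4, -2)ᵀ.

Sanity check: (A − (6)·I) v_1 = (0, 0, 0, 0)ᵀ = 0. ✓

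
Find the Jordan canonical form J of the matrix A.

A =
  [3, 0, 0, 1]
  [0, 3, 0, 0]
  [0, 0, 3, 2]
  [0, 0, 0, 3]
J_2(3) ⊕ J_1(3) ⊕ J_1(3)

The characteristic polynomial is
  det(x·I − A) = x^4 - 12*x^3 + 54*x^2 - 108*x + 81 = (x - 3)^4

Eigenvalues and multiplicities (the geometric multiplicity of λ is n − rank(A − λI), which equals the number of Jordan blocks for λ):
  λ = 3: algebraic multiplicity = 4, geometric multiplicity = 3

Determining the block sizes for each eigenvalue:
  λ = 3: 3 blocks summing to 4 forces exactly one block of size 2 and the rest size 1 → block sizes [2, 1, 1]

Assembling the blocks gives a Jordan form
J =
  [3, 1, 0, 0]
  [0, 3, 0, 0]
  [0, 0, 3, 0]
  [0, 0, 0, 3]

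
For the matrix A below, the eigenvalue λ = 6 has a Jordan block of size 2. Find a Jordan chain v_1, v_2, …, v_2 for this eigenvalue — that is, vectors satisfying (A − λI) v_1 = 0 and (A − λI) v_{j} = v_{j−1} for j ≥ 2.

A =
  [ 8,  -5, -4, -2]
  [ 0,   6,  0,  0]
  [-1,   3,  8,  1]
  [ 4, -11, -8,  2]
A Jordan chain for λ = 6 of length 2:
v_1 = (2, 0, -1, 4)ᵀ
v_2 = (1, 0, 0, 0)ᵀ

Let N = A − (6)·I. We want v_2 with N^2 v_2 = 0 but N^1 v_2 ≠ 0; then v_{j-1} := N · v_j for j = 2, …, 2.

Pick v_2 = (1, 0, 0, 0)ᵀ.
Then v_1 = N · v_2 = (2, 0, -1, 4)ᵀ.

Sanity check: (A − (6)·I) v_1 = (0, 0, 0, 0)ᵀ = 0. ✓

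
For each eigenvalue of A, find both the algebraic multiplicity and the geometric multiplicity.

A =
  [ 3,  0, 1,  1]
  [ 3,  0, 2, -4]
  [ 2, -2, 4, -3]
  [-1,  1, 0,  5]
λ = 3: alg = 4, geom = 2

Step 1 — factor the characteristic polynomial to read off the algebraic multiplicities:
  χ_A(x) = (x - 3)^4

Step 2 — compute geometric multiplicities via the rank-nullity identity g(λ) = n − rank(A − λI):
  rank(A − (3)·I) = 2, so dim ker(A − (3)·I) = n − 2 = 2

Summary:
  λ = 3: algebraic multiplicity = 4, geometric multiplicity = 2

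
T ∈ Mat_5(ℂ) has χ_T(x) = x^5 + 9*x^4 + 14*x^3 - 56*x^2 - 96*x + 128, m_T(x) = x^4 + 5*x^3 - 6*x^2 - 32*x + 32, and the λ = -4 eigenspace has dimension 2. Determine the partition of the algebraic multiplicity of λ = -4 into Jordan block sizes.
Block sizes for λ = -4: [2, 1]

Step 1 — from the characteristic polynomial, algebraic multiplicity of λ = -4 is 3. From dim ker(T − (-4)·I) = 2, there are exactly 2 Jordan blocks for λ = -4.
Step 2 — from the minimal polynomial, the factor (x + 4)^2 tells us the largest block for λ = -4 has size 2.
Step 3 — with total size 3, 2 blocks, and largest block 2, the block sizes (in nonincreasing order) are [2, 1].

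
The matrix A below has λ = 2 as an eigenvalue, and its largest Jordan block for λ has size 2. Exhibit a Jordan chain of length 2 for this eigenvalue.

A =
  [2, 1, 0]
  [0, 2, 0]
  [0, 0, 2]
A Jordan chain for λ = 2 of length 2:
v_1 = (1, 0, 0)ᵀ
v_2 = (0, 1, 0)ᵀ

Let N = A − (2)·I. We want v_2 with N^2 v_2 = 0 but N^1 v_2 ≠ 0; then v_{j-1} := N · v_j for j = 2, …, 2.

Pick v_2 = (0, 1, 0)ᵀ.
Then v_1 = N · v_2 = (1, 0, 0)ᵀ.

Sanity check: (A − (2)·I) v_1 = (0, 0, 0)ᵀ = 0. ✓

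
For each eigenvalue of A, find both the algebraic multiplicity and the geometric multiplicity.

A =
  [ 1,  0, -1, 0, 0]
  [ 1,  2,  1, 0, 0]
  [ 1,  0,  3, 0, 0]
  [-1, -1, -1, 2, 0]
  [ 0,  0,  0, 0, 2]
λ = 2: alg = 5, geom = 3

Step 1 — factor the characteristic polynomial to read off the algebraic multiplicities:
  χ_A(x) = (x - 2)^5

Step 2 — compute geometric multiplicities via the rank-nullity identity g(λ) = n − rank(A − λI):
  rank(A − (2)·I) = 2, so dim ker(A − (2)·I) = n − 2 = 3

Summary:
  λ = 2: algebraic multiplicity = 5, geometric multiplicity = 3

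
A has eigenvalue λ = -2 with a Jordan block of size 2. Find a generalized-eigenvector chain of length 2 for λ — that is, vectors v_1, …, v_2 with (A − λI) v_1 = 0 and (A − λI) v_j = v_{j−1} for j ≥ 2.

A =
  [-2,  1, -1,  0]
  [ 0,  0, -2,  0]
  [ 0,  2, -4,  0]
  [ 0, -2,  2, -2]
A Jordan chain for λ = -2 of length 2:
v_1 = (1, 2, 2, -2)ᵀ
v_2 = (0, 1, 0, 0)ᵀ

Let N = A − (-2)·I. We want v_2 with N^2 v_2 = 0 but N^1 v_2 ≠ 0; then v_{j-1} := N · v_j for j = 2, …, 2.

Pick v_2 = (0, 1, 0, 0)ᵀ.
Then v_1 = N · v_2 = (1, 2, 2, -2)ᵀ.

Sanity check: (A − (-2)·I) v_1 = (0, 0, 0, 0)ᵀ = 0. ✓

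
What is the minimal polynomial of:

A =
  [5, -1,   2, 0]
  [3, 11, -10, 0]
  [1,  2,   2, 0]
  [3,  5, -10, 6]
x^3 - 18*x^2 + 108*x - 216

The characteristic polynomial is χ_A(x) = (x - 6)^4, so the eigenvalues are known. The minimal polynomial is
  m_A(x) = Π_λ (x − λ)^{k_λ}
where k_λ is the size of the *largest* Jordan block for λ (equivalently, the smallest k with (A − λI)^k v = 0 for every generalised eigenvector v of λ).

  λ = 6: largest Jordan block has size 3, contributing (x − 6)^3

So m_A(x) = (x - 6)^3 = x^3 - 18*x^2 + 108*x - 216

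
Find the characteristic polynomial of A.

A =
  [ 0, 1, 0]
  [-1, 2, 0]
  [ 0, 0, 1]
x^3 - 3*x^2 + 3*x - 1

Expanding det(x·I − A) (e.g. by cofactor expansion or by noting that A is similar to its Jordan form J, which has the same characteristic polynomial as A) gives
  χ_A(x) = x^3 - 3*x^2 + 3*x - 1
which factors as (x - 1)^3. The eigenvalues (with algebraic multiplicities) are λ = 1 with multiplicity 3.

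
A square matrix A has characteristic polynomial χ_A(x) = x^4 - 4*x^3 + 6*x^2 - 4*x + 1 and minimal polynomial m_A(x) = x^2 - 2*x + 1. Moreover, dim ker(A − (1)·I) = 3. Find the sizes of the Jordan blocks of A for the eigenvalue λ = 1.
Block sizes for λ = 1: [2, 1, 1]

Step 1 — from the characteristic polynomial, algebraic multiplicity of λ = 1 is 4. From dim ker(A − (1)·I) = 3, there are exactly 3 Jordan blocks for λ = 1.
Step 2 — from the minimal polynomial, the factor (x − 1)^2 tells us the largest block for λ = 1 has size 2.
Step 3 — with total size 4, 3 blocks, and largest block 2, the block sizes (in nonincreasing order) are [2, 1, 1].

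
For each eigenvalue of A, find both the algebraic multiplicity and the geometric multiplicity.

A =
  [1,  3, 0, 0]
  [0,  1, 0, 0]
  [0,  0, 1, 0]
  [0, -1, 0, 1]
λ = 1: alg = 4, geom = 3

Step 1 — factor the characteristic polynomial to read off the algebraic multiplicities:
  χ_A(x) = (x - 1)^4

Step 2 — compute geometric multiplicities via the rank-nullity identity g(λ) = n − rank(A − λI):
  rank(A − (1)·I) = 1, so dim ker(A − (1)·I) = n − 1 = 3

Summary:
  λ = 1: algebraic multiplicity = 4, geometric multiplicity = 3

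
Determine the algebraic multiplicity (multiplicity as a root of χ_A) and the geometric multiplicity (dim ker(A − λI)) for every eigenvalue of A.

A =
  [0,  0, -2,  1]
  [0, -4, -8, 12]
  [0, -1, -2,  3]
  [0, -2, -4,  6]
λ = 0: alg = 4, geom = 2

Step 1 — factor the characteristic polynomial to read off the algebraic multiplicities:
  χ_A(x) = x^4

Step 2 — compute geometric multiplicities via the rank-nullity identity g(λ) = n − rank(A − λI):
  rank(A − (0)·I) = 2, so dim ker(A − (0)·I) = n − 2 = 2

Summary:
  λ = 0: algebraic multiplicity = 4, geometric multiplicity = 2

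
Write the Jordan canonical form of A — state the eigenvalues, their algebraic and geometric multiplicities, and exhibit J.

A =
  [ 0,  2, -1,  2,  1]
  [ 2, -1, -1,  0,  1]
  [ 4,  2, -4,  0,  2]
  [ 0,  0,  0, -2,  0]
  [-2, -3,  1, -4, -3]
J_3(-2) ⊕ J_1(-2) ⊕ J_1(-2)

The characteristic polynomial is
  det(x·I − A) = x^5 + 10*x^4 + 40*x^3 + 80*x^2 + 80*x + 32 = (x + 2)^5

Eigenvalues and multiplicities (the geometric multiplicity of λ is n − rank(A − λI), which equals the number of Jordan blocks for λ):
  λ = -2: algebraic multiplicity = 5, geometric multiplicity = 3

Determining the block sizes for each eigenvalue:
  λ = -2: with am = 5 and gm = 3, the partition is not yet determined (e.g. several partitions of 5 into 3 parts exist). Let N = A − (-2)·I. Computing rank(N^1) = 2, rank(N^2) = 1, rank(N^3) = 0; the number of blocks of size ≥ j is rank(N^{j−1}) − rank(N^j), giving [3, 1, 1]. So we have 1 block(s) of size 3, 2 block(s) of size 1 → block sizes [3, 1, 1]

Assembling the blocks gives a Jordan form
J =
  [-2,  1,  0,  0,  0]
  [ 0, -2,  1,  0,  0]
  [ 0,  0, -2,  0,  0]
  [ 0,  0,  0, -2,  0]
  [ 0,  0,  0,  0, -2]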